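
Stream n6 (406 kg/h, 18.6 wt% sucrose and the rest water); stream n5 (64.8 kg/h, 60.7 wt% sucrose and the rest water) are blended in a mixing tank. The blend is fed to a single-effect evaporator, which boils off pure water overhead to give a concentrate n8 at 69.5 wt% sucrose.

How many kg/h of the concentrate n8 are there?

sucrose entering = 406×0.186 + 64.8×0.607 = 114.85 kg/h.
All sucrose reports to n8, so n8 = 114.85/0.695 = 165.25 kg/h.

165.3 kg/h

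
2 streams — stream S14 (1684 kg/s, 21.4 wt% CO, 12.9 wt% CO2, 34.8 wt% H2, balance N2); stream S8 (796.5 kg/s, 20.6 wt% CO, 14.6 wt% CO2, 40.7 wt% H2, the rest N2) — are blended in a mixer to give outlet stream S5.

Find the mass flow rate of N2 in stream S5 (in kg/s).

712.3 kg/s

N2 out = N2 in = 1684×0.309 + 796.5×0.241 = 712.31 kg/s.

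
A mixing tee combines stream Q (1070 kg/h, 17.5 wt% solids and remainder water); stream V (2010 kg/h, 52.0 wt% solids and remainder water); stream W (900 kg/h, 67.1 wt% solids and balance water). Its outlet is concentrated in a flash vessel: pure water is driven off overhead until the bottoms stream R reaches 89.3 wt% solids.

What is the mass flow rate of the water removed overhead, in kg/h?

1924 kg/h

solids entering = 1070×0.175 + 2010×0.520 + 900×0.671 = 1836.4 kg/h.
All solids reports to R, so R = 1836.4/0.893 = 2056.4 kg/h.
Total feed = 3980 kg/h; overhead = 3980 − 2056.4 = 1923.6 kg/h.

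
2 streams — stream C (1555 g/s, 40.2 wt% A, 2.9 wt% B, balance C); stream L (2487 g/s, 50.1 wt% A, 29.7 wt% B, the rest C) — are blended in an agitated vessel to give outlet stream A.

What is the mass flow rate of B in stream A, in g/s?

783.7 g/s

B out = B in = 1555×0.029 + 2487×0.297 = 783.73 g/s.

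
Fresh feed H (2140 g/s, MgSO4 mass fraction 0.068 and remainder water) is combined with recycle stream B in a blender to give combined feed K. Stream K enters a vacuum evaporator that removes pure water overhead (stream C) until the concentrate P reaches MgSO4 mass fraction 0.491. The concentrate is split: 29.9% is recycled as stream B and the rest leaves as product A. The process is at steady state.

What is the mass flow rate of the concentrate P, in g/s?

Overall MgSO4 balance (none leaves overhead): MgSO4 in fresh feed = MgSO4 in product, i.e. 2140×0.068 = (1−0.299)·P·0.491.
P = 145.52/(0.491×0.701) = 422.79 g/s.

422.8 g/s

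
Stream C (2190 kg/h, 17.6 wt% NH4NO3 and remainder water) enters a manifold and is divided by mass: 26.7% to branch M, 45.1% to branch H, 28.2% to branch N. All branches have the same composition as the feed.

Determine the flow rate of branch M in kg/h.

584.7 kg/h

Branch M flow = 0.267×2190 = 584.73 kg/h.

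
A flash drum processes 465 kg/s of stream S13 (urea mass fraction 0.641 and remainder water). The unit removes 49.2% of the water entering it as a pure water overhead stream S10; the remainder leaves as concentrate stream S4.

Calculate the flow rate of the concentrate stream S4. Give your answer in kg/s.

382.9 kg/s

water entering = 465×0.359 = 166.94 kg/s; overhead removed = 0.492×166.94 = 82.132 kg/s.
Concentrate = 465 − 82.132 = 382.87 kg/s.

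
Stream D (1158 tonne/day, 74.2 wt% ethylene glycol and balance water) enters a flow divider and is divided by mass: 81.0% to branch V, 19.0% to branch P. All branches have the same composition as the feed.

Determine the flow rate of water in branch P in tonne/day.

Branch P total = 0.190×1158 = 220.02 tonne/day.
water in P = 0.258×220.02 = 56.765 tonne/day.

56.77 tonne/day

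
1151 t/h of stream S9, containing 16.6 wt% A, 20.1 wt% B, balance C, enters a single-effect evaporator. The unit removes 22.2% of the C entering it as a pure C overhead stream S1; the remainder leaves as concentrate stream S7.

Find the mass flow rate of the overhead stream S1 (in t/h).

C entering = 1151×0.633 = 728.58 t/h; overhead removed = 0.222×728.58 = 161.75 t/h.

161.7 t/h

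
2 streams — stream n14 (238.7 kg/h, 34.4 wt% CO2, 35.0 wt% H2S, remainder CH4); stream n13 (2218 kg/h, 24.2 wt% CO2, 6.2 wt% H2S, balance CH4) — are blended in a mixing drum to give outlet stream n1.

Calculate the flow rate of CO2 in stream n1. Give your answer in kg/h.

CO2 out = CO2 in = 238.7×0.344 + 2218×0.242 = 618.87 kg/h.

618.9 kg/h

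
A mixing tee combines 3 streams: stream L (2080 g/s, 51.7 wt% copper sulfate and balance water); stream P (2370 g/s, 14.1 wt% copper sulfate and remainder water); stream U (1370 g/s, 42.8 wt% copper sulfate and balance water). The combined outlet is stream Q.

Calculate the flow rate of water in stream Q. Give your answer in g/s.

water out = water in = 2080×0.483 + 2370×0.859 + 1370×0.572 = 3824.1 g/s.

3824 g/s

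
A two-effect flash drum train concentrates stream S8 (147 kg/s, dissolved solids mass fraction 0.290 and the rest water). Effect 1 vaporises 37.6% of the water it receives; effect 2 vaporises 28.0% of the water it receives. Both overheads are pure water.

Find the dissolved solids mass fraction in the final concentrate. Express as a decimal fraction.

0.476

water in feed = 147×0.710 = 104.37 kg/s.
After stage 1: water left = (1−0.376)×104.37 = 65.127; stream total = 107.76 kg/s.
After stage 2: water left = (1−0.280)×65.127 = 46.891; final concentrate = 89.521 kg/s.
dissolved solids fraction = 42.63/89.521 = 0.476.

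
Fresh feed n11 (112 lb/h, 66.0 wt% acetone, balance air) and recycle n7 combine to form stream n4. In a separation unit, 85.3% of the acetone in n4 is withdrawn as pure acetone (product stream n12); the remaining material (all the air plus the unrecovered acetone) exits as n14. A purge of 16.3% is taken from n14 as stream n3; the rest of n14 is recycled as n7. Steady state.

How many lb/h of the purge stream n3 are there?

air enters only via n11 and leaves only via the purge: 112×0.340 = 0.163×(air in n14), and the separation unit passes all air, so air in n4 = air in n14 = 233.62 lb/h.
acetone in n4: m_A = 112×0.660 + (1−0.163)·(1−0.853)·m_A, so m_A = 73.92/0.8770 = 84.291 lb/h.
n14 = (1−0.853)×84.291 + 233.62 = 246.01 lb/h.
Purge n3 = 0.163×246.01 = 40.1 lb/h.

40.1 lb/h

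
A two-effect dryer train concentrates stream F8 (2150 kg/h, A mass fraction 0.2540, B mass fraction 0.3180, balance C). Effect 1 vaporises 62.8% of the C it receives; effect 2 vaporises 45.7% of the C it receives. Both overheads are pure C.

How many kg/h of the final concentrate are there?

1416 kg/h

C in feed = 2150×0.428 = 920.2 kg/h.
After stage 1: C left = (1−0.628)×920.2 = 342.31; stream total = 1572.1 kg/h.
After stage 2: C left = (1−0.457)×342.31 = 185.88; final concentrate = 1415.7 kg/h.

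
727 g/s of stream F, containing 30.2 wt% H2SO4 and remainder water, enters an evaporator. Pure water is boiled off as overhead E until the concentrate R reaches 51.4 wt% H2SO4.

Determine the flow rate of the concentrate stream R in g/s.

H2SO4 is conserved: 727×0.302 = 219.55 g/s all reports to the concentrate.
Concentrate = 219.55/(target fraction) = 427.15 g/s.

427.1 g/s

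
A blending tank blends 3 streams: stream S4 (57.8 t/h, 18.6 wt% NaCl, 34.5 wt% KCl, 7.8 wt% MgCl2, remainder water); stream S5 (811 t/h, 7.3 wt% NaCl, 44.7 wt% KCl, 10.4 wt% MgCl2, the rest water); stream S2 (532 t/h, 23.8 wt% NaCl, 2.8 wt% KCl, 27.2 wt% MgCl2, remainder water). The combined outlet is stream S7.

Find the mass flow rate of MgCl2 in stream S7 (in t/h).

233.6 t/h

MgCl2 out = MgCl2 in = 57.8×0.078 + 811×0.104 + 532×0.272 = 233.56 t/h.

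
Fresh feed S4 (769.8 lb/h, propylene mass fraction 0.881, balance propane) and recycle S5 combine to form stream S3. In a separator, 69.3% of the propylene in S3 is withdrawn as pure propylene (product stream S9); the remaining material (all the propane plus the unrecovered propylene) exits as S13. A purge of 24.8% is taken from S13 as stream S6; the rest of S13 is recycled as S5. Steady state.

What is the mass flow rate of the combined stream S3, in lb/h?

propane enters only via S4 and leaves only via the purge: 769.8×0.119 = 0.248×(propane in S13), and the separator passes all propane, so propane in S3 = propane in S13 = 369.38 lb/h.
propylene in S3: m_A = 769.8×0.881 + (1−0.248)·(1−0.693)·m_A, so m_A = 678.19/0.7691 = 881.76 lb/h.
S3 = 881.76 + 369.38 = 1251.1 lb/h.

1251 lb/h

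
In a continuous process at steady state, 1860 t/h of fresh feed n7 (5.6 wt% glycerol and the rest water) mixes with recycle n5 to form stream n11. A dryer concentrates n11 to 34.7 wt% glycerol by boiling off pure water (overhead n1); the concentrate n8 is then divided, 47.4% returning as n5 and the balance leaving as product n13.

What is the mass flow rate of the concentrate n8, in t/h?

570.7 t/h

Overall glycerol balance (none leaves overhead): glycerol in fresh feed = glycerol in product, i.e. 1860×0.056 = (1−0.474)·n8·0.347.
n8 = 104.16/(0.347×0.526) = 570.67 t/h.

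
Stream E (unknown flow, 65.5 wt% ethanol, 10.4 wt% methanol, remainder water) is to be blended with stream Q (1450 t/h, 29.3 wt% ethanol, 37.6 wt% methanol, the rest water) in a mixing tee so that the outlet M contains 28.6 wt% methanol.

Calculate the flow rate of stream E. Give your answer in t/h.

717 t/h

Let E be the unknown flow. Total out = 1450 + E.
methanol balance: 545.2 + 0.104·E = 0.286·(1450 + E)
(0.104 − 0.286)·E = 0.286×1450 − 545.2 = -130.5
E = -130.5 / -0.182 = 717.03 t/h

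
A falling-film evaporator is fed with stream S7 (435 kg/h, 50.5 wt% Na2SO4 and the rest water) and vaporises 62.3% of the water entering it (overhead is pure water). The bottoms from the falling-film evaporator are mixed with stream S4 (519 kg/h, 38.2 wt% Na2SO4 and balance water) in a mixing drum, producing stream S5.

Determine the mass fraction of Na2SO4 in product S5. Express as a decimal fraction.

Vapour removed = 0.623×0.495×435 = 134.15 kg/h; concentrate = 300.85 kg/h.
Na2SO4 reaching the mixer = 219.68 (from concentrate) + 519×0.382 = 417.93 kg/h.
Product flow = 300.85 + 519 = 819.85 kg/h; Na2SO4 fraction = 0.510.

0.510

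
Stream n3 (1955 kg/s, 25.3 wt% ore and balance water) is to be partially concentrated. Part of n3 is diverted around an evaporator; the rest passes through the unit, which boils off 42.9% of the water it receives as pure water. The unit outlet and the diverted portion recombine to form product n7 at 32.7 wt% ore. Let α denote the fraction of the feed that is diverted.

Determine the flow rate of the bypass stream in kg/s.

574.4 kg/s

All 1955×0.253 = 494.62 kg/s of ore reaches n7, so n7 = 494.62/0.327 = 1512.6 kg/s and vapour = 442.42 kg/s.
The evaporator receives (1−α)·1955 of feed at 0.747 water and removes 0.429 of that water:
0.429×0.747×(1−α)×1955 = 442.42
(1−α) = 442.42/626.51 = 0.7062;  α = 0.2938.
Bypass flow = 0.2938×1955 = 574.45 kg/s.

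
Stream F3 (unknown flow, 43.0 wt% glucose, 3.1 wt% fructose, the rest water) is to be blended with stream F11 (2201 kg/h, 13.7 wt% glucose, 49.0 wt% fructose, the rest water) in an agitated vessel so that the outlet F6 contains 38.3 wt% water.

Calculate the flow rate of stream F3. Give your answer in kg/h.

Let F3 be the unknown flow. Total out = 2201 + F3.
water balance: 820.97 + 0.539·F3 = 0.383·(2201 + F3)
(0.539 − 0.383)·F3 = 0.383×2201 − 820.97 = 22.01
F3 = 22.01 / 0.156 = 141.09 kg/h

141.1 kg/h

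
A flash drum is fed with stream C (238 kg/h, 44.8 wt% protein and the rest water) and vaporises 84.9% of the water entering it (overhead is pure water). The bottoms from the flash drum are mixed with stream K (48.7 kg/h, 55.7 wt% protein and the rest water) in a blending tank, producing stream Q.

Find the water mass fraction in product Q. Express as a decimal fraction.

Vapour removed = 0.849×0.552×238 = 111.54 kg/h; concentrate = 126.46 kg/h.
water reaching the mixer = 19.838 (from concentrate) + 48.7×0.443 = 41.412 kg/h.
Product flow = 126.46 + 48.7 = 175.16 kg/h; water fraction = 0.236.

0.236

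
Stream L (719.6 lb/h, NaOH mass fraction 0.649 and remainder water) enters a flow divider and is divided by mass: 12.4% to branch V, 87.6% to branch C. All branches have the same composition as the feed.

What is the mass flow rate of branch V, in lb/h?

Branch V flow = 0.124×719.6 = 89.23 lb/h.

89.23 lb/h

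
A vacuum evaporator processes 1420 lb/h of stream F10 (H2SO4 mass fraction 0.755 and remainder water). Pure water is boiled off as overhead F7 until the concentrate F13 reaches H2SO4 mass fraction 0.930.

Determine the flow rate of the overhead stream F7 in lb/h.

267.2 lb/h

H2SO4 is conserved: 1420×0.755 = 1072.1 lb/h all reports to the concentrate.
Concentrate = 1072.1/(target fraction) = 1152.8 lb/h.
Overhead = 1420 − 1152.8 = 267.2 lb/h.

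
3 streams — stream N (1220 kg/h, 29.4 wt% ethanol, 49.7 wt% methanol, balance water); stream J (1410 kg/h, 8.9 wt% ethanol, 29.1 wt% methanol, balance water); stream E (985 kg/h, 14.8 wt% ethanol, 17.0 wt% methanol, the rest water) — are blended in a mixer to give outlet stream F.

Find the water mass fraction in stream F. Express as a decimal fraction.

Total flow out = 1220 + 1410 + 985 = 3615 kg/h.
water in = 1220×0.209 + 1410×0.620 + 985×0.682 = 1801 kg/h.
water mass fraction in F = 1801/3615 = 0.4982.

0.4982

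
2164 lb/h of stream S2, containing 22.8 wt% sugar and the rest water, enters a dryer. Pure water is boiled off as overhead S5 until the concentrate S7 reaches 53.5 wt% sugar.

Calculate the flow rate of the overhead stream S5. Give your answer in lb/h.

sugar is conserved: 2164×0.228 = 493.39 lb/h all reports to the concentrate.
Concentrate = 493.39/(target fraction) = 922.23 lb/h.
Overhead = 2164 − 922.23 = 1241.8 lb/h.

1242 lb/h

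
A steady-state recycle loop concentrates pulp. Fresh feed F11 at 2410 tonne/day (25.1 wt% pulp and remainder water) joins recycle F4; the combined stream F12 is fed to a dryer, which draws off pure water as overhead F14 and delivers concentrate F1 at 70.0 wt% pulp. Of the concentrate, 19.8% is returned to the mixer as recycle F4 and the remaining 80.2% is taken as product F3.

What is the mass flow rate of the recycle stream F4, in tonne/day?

Overall pulp balance (none leaves overhead): pulp in fresh feed = pulp in product, i.e. 2410×0.251 = (1−0.198)·F1·0.700.
F1 = 604.91/(0.700×0.802) = 1077.5 tonne/day.
Recycle F4 = 0.198×1077.5 = 213.35 tonne/day.

213.3 tonne/day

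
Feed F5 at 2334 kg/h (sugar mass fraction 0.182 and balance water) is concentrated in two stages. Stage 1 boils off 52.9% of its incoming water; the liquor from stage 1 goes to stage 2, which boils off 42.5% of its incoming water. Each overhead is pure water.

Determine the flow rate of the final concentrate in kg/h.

941.9 kg/h

water in feed = 2334×0.818 = 1909.2 kg/h.
After stage 1: water left = (1−0.529)×1909.2 = 899.24; stream total = 1324 kg/h.
After stage 2: water left = (1−0.425)×899.24 = 517.06; final concentrate = 941.85 kg/h.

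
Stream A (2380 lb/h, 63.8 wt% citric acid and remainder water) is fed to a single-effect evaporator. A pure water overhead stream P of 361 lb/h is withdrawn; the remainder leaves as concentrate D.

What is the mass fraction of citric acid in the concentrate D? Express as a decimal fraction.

citric acid is not removed: 2380×0.638 = 1518.4 lb/h of citric acid enters D.
Concentrate = 2380 − 361 = 2019 lb/h.
Mass fraction = 1518.4/2019 = 0.7521.

0.7521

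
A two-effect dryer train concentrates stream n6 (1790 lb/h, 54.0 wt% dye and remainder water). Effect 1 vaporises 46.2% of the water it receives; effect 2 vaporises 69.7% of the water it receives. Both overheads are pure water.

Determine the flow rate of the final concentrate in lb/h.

1101 lb/h

water in feed = 1790×0.460 = 823.4 lb/h.
After stage 1: water left = (1−0.462)×823.4 = 442.99; stream total = 1409.6 lb/h.
After stage 2: water left = (1−0.697)×442.99 = 134.23; final concentrate = 1100.8 lb/h.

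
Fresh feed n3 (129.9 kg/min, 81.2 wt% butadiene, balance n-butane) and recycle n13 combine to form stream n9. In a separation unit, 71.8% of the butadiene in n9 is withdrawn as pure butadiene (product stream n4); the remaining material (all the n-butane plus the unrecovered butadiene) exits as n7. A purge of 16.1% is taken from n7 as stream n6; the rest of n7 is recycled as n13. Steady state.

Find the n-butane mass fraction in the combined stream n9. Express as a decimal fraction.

0.523

n-butane enters only via n3 and leaves only via the purge: 129.9×0.188 = 0.161×(n-butane in n7), and the separation unit passes all n-butane, so n-butane in n9 = n-butane in n7 = 151.68 kg/min.
butadiene in n9: m_A = 129.9×0.812 + (1−0.161)·(1−0.718)·m_A, so m_A = 105.48/0.7634 = 138.17 kg/min.
n9 = 138.17 + 151.68 = 289.85 kg/min.
n-butane fraction in n9 = 151.68/289.85 = 0.523.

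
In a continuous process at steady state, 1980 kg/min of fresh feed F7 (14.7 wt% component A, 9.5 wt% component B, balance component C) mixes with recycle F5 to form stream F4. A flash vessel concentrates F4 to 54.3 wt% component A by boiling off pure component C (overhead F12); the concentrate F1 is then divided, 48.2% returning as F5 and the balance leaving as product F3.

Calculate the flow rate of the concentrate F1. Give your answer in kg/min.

Overall component A balance (none leaves overhead): component A in fresh feed = component A in product, i.e. 1980×0.147 = (1−0.482)·F1·0.543.
F1 = 291.06/(0.543×0.518) = 1034.8 kg/min.

1035 kg/min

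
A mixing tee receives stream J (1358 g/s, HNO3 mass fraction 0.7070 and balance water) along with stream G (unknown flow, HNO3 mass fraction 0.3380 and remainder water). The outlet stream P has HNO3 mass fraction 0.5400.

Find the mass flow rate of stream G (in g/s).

1123 g/s

Let G be the unknown flow. Total out = 1358 + G.
HNO3 balance: 960.11 + 0.338·G = 0.540·(1358 + G)
(0.338 − 0.540)·G = 0.540×1358 − 960.11 = -226.79
G = -226.79 / -0.202 = 1122.7 g/s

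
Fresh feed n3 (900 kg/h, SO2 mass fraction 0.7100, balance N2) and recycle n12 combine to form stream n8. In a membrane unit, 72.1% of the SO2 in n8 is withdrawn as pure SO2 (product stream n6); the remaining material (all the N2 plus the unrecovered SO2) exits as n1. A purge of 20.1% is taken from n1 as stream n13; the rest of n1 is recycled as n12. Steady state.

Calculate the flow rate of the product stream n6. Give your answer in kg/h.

592.9 kg/h

SO2 in n8: m_A = 900×0.710 + (1−0.201)·(1−0.721)·m_A, so m_A = 639/0.7771 = 822.31 kg/h.
Product n6 = 0.721×822.31 = 592.89 kg/h.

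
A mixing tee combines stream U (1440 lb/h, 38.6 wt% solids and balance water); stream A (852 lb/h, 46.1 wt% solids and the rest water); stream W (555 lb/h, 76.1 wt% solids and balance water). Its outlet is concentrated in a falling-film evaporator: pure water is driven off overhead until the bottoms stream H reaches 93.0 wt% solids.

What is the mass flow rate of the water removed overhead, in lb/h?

1373 lb/h

solids entering = 1440×0.386 + 852×0.461 + 555×0.761 = 1371 lb/h.
All solids reports to H, so H = 1371/0.930 = 1474.2 lb/h.
Total feed = 2847 lb/h; overhead = 2847 − 1474.2 = 1372.8 lb/h.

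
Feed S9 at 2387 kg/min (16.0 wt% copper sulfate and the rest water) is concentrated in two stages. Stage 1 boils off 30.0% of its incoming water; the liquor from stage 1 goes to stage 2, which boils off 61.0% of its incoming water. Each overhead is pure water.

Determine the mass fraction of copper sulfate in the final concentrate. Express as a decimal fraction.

0.411

water in feed = 2387×0.840 = 2005.1 kg/min.
After stage 1: water left = (1−0.300)×2005.1 = 1403.6; stream total = 1785.5 kg/min.
After stage 2: water left = (1−0.610)×1403.6 = 547.39; final concentrate = 929.31 kg/min.
copper sulfate fraction = 381.92/929.31 = 0.411.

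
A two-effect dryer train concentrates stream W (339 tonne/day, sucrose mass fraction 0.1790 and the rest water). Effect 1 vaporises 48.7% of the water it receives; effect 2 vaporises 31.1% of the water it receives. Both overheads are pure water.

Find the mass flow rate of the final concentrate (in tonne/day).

159.1 tonne/day

water in feed = 339×0.821 = 278.32 tonne/day.
After stage 1: water left = (1−0.487)×278.32 = 142.78; stream total = 203.46 tonne/day.
After stage 2: water left = (1−0.311)×142.78 = 98.374; final concentrate = 159.05 tonne/day.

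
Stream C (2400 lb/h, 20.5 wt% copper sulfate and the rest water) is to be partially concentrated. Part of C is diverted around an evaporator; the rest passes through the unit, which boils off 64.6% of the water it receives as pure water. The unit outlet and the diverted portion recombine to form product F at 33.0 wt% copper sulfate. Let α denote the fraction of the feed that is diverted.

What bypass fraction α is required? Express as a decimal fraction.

0.262

All 2400×0.205 = 492 lb/h of copper sulfate reaches F, so F = 492/0.330 = 1490.9 lb/h and vapour = 909.09 lb/h.
The evaporator receives (1−α)·2400 of feed at 0.795 water and removes 0.646 of that water:
0.646×0.795×(1−α)×2400 = 909.09
(1−α) = 909.09/1232.6 = 0.7376;  α = 0.2624.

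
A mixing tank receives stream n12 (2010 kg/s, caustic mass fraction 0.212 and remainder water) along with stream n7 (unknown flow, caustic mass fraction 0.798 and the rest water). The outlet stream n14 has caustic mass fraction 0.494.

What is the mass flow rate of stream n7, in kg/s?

Let n7 be the unknown flow. Total out = 2010 + n7.
caustic balance: 426.12 + 0.798·n7 = 0.494·(2010 + n7)
(0.798 − 0.494)·n7 = 0.494×2010 − 426.12 = 566.82
n7 = 566.82 / 0.304 = 1864.5 kg/s

1865 kg/s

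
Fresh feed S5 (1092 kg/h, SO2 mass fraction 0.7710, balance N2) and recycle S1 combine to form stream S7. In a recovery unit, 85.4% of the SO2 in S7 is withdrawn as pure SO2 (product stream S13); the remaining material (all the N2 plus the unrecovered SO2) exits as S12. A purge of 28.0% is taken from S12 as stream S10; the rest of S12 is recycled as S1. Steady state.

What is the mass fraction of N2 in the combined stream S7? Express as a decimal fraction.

0.4870

N2 enters only via S5 and leaves only via the purge: 1092×0.229 = 0.280×(N2 in S12), and the recovery unit passes all N2, so N2 in S7 = N2 in S12 = 893.1 kg/h.
SO2 in S7: m_A = 1092×0.771 + (1−0.280)·(1−0.854)·m_A, so m_A = 841.93/0.8949 = 940.83 kg/h.
S7 = 940.83 + 893.1 = 1833.9 kg/h.
N2 fraction in S7 = 893.1/1833.9 = 0.4870.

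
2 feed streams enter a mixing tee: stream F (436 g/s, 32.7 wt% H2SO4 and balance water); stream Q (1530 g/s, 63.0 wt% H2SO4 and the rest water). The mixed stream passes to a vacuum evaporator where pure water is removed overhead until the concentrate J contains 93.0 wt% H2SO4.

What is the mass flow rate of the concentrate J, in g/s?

1190 g/s

H2SO4 entering = 436×0.327 + 1530×0.630 = 1106.5 g/s.
All H2SO4 reports to J, so J = 1106.5/0.930 = 1189.8 g/s.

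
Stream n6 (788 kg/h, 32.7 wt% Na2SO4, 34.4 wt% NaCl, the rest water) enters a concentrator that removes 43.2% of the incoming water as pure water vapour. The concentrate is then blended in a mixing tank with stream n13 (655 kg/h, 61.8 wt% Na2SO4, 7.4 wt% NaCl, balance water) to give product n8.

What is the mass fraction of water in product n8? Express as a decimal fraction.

0.262

Vapour removed = 0.432×0.329×788 = 112 kg/h; concentrate = 676 kg/h.
water reaching the mixer = 147.26 (from concentrate) + 655×0.308 = 349 kg/h.
Product flow = 676 + 655 = 1331 kg/h; water fraction = 0.262.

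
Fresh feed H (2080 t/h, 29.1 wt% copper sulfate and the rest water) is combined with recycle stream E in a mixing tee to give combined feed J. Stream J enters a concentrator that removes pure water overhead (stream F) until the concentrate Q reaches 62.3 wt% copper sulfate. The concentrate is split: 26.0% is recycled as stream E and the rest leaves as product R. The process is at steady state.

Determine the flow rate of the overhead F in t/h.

1108 t/h

Overall copper sulfate balance (none leaves overhead): copper sulfate in fresh feed = copper sulfate in product, i.e. 2080×0.291 = (1−0.260)·Q·0.623.
Q = 605.28/(0.623×0.740) = 1312.9 t/h.
Recycle E = 0.260×1312.9 = 341.36 t/h.
Combined feed J = 2080 + 341.36 = 2421.4 t/h.
Overhead F = J − Q = 2421.4 − 1312.9 = 1108.4 t/h.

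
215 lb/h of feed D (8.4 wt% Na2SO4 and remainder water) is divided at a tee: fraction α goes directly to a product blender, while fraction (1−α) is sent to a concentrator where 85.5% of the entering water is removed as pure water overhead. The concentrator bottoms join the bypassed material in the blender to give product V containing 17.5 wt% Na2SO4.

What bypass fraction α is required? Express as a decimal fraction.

0.336

All 215×0.084 = 18.06 lb/h of Na2SO4 reaches V, so V = 18.06/0.175 = 103.2 lb/h and vapour = 111.8 lb/h.
The evaporator receives (1−α)·215 of feed at 0.916 water and removes 0.855 of that water:
0.855×0.916×(1−α)×215 = 111.8
(1−α) = 111.8/168.38 = 0.6640;  α = 0.3360.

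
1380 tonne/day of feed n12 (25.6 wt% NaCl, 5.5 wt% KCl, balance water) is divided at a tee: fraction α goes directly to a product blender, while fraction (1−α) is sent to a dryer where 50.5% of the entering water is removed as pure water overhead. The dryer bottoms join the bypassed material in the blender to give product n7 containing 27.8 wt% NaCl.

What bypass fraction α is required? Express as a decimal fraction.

All 1380×0.256 = 353.28 tonne/day of NaCl reaches n7, so n7 = 353.28/0.278 = 1270.8 tonne/day and vapour = 109.21 tonne/day.
The evaporator receives (1−α)·1380 of feed at 0.689 water and removes 0.505 of that water:
0.505×0.689×(1−α)×1380 = 109.21
(1−α) = 109.21/480.16 = 0.2274;  α = 0.7726.

0.773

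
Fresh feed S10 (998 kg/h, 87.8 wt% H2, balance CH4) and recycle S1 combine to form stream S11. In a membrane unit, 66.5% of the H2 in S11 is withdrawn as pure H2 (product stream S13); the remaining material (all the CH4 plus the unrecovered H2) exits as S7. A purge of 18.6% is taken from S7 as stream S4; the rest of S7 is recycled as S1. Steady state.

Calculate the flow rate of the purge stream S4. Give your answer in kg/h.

196.8 kg/h

CH4 enters only via S10 and leaves only via the purge: 998×0.122 = 0.186×(CH4 in S7), and the membrane unit passes all CH4, so CH4 in S11 = CH4 in S7 = 654.6 kg/h.
H2 in S11: m_A = 998×0.878 + (1−0.186)·(1−0.665)·m_A, so m_A = 876.24/0.7273 = 1204.8 kg/h.
S7 = (1−0.665)×1204.8 + 654.6 = 1058.2 kg/h.
Purge S4 = 0.186×1058.2 = 196.83 kg/h.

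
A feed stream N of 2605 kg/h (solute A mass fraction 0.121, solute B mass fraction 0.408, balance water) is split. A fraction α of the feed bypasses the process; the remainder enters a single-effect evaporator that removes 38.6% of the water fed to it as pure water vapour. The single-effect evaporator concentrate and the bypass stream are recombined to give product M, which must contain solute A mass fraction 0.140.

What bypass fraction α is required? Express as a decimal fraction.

0.254

All 2605×0.121 = 315.2 kg/h of solute A reaches M, so M = 315.2/0.140 = 2251.5 kg/h and vapour = 353.54 kg/h.
The evaporator receives (1−α)·2605 of feed at 0.471 water and removes 0.386 of that water:
0.386×0.471×(1−α)×2605 = 353.54
(1−α) = 353.54/473.6 = 0.7465;  α = 0.2535.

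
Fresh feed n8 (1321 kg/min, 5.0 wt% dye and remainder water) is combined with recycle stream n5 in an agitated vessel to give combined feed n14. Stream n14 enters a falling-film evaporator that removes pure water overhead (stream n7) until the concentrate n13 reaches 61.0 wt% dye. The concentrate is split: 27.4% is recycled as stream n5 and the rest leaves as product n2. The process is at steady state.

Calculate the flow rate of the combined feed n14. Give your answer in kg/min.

1362 kg/min

Overall dye balance (none leaves overhead): dye in fresh feed = dye in product, i.e. 1321×0.050 = (1−0.274)·n13·0.610.
n13 = 66.05/(0.610×0.726) = 149.14 kg/min.
Recycle n5 = 0.274×149.14 = 40.866 kg/min.
Combined feed n14 = 1321 + 40.866 = 1361.9 kg/min.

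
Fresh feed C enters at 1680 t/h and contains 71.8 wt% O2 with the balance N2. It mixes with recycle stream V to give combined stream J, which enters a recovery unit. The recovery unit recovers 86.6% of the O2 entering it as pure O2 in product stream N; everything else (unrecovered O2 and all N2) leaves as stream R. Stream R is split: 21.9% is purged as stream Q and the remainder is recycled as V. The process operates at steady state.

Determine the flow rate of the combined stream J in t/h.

3511 t/h

N2 enters only via C and leaves only via the purge: 1680×0.282 = 0.219×(N2 in R), and the recovery unit passes all N2, so N2 in J = N2 in R = 2163.3 t/h.
O2 in J: m_A = 1680×0.718 + (1−0.219)·(1−0.866)·m_A, so m_A = 1206.2/0.8953 = 1347.2 t/h.
J = 1347.2 + 2163.3 = 3510.5 t/h.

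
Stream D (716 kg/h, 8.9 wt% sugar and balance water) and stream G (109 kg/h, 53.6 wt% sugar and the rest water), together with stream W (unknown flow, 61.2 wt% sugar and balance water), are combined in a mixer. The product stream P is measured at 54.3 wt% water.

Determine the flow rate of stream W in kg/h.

1644 kg/h

Let W be the unknown flow. Total out = 825 + W.
water balance: 702.85 + 0.388·W = 0.543·(825 + W)
(0.388 − 0.543)·W = 0.543×825 − 702.85 = -254.88
W = -254.88 / -0.155 = 1644.4 kg/h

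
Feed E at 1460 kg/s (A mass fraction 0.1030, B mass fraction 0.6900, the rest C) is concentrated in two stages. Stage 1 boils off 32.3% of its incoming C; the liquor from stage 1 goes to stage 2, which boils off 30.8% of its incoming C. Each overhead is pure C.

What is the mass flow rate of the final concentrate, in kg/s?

C in feed = 1460×0.207 = 302.22 kg/s.
After stage 1: C left = (1−0.323)×302.22 = 204.6; stream total = 1362.4 kg/s.
After stage 2: C left = (1−0.308)×204.6 = 141.59; final concentrate = 1299.4 kg/s.

1299 kg/s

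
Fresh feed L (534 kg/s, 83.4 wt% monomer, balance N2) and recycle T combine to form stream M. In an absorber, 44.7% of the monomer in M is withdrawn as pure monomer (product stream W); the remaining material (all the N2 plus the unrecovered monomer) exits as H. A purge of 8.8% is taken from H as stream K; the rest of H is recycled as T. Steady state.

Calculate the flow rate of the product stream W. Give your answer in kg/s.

monomer in M: m_A = 534×0.834 + (1−0.088)·(1−0.447)·m_A, so m_A = 445.36/0.4957 = 898.5 kg/s.
Product W = 0.447×898.5 = 401.63 kg/s.

401.6 kg/s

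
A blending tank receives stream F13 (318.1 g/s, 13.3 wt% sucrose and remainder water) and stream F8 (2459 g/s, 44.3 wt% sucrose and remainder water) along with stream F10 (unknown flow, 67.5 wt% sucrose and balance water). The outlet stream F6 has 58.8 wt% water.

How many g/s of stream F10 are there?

47.61 g/s

Let F10 be the unknown flow. Total out = 2777.1 + F10.
water balance: 1645.5 + 0.325·F10 = 0.588·(2777.1 + F10)
(0.325 − 0.588)·F10 = 0.588×2777.1 − 1645.5 = -12.521
F10 = -12.521 / -0.263 = 47.608 g/s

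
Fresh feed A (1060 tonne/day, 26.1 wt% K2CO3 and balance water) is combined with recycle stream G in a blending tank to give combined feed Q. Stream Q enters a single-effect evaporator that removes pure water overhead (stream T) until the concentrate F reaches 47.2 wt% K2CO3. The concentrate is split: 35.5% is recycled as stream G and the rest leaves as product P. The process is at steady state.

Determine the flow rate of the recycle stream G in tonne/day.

322.6 tonne/day

Overall K2CO3 balance (none leaves overhead): K2CO3 in fresh feed = K2CO3 in product, i.e. 1060×0.261 = (1−0.355)·F·0.472.
F = 276.66/(0.472×0.645) = 908.75 tonne/day.
Recycle G = 0.355×908.75 = 322.61 tonne/day.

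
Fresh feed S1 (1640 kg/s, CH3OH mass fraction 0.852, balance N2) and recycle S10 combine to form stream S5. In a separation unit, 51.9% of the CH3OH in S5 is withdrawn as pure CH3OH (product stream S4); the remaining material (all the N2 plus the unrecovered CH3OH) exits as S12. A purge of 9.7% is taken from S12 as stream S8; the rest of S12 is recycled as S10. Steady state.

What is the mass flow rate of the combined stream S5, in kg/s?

N2 enters only via S1 and leaves only via the purge: 1640×0.148 = 0.097×(N2 in S12), and the separation unit passes all N2, so N2 in S5 = N2 in S12 = 2502.3 kg/s.
CH3OH in S5: m_A = 1640×0.852 + (1−0.097)·(1−0.519)·m_A, so m_A = 1397.3/0.5657 = 2470.2 kg/s.
S5 = 2470.2 + 2502.3 = 4972.5 kg/s.

4972 kg/s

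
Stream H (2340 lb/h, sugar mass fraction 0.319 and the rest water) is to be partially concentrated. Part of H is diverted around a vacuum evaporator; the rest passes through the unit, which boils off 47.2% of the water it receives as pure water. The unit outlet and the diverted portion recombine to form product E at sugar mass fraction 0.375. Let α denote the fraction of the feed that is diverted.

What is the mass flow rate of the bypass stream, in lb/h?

All 2340×0.319 = 746.46 lb/h of sugar reaches E, so E = 746.46/0.375 = 1990.6 lb/h and vapour = 349.44 lb/h.
The evaporator receives (1−α)·2340 of feed at 0.681 water and removes 0.472 of that water:
0.472×0.681×(1−α)×2340 = 349.44
(1−α) = 349.44/752.15 = 0.4646;  α = 0.5354.
Bypass flow = 0.5354×2340 = 1252.9 lb/h.

1253 lb/h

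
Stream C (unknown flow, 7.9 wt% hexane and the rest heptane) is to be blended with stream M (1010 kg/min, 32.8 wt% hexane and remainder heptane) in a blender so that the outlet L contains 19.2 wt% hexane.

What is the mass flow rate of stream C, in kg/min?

1216 kg/min

Let C be the unknown flow. Total out = 1010 + C.
hexane balance: 331.28 + 0.079·C = 0.192·(1010 + C)
(0.079 − 0.192)·C = 0.192×1010 − 331.28 = -137.36
C = -137.36 / -0.113 = 1215.6 kg/min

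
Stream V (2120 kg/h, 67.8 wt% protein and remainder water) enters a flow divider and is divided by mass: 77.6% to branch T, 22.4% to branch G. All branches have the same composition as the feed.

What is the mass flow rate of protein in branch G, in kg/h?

322 kg/h

Branch G total = 0.224×2120 = 474.88 kg/h.
protein in G = 0.678×474.88 = 321.97 kg/h.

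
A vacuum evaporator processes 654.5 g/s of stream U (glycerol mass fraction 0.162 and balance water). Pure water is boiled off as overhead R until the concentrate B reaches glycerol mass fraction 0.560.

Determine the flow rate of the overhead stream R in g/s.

glycerol is conserved: 654.5×0.162 = 106.03 g/s all reports to the concentrate.
Concentrate = 106.03/(target fraction) = 189.34 g/s.
Overhead = 654.5 − 189.34 = 465.16 g/s.

465.2 g/s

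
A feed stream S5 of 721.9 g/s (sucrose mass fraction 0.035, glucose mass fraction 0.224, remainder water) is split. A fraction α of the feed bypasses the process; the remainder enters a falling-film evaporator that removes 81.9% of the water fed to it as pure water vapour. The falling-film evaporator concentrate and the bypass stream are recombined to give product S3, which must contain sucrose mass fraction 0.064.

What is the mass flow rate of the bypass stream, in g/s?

182.9 g/s

All 721.9×0.035 = 25.267 g/s of sucrose reaches S3, so S3 = 25.267/0.064 = 394.79 g/s and vapour = 327.11 g/s.
The evaporator receives (1−α)·721.9 of feed at 0.741 water and removes 0.819 of that water:
0.819×0.741×(1−α)×721.9 = 327.11
(1−α) = 327.11/438.11 = 0.7466;  α = 0.2534.
Bypass flow = 0.2534×721.9 = 182.89 g/s.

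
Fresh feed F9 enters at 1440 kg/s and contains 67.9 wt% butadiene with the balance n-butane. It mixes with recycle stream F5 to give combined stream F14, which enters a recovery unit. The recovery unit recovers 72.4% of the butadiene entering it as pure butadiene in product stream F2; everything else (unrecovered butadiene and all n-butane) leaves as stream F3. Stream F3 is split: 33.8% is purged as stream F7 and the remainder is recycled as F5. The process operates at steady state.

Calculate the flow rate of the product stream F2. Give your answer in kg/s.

butadiene in F14: m_A = 1440×0.679 + (1−0.338)·(1−0.724)·m_A, so m_A = 977.76/0.8173 = 1196.3 kg/s.
Product F2 = 0.724×1196.3 = 866.16 kg/s.

866.2 kg/s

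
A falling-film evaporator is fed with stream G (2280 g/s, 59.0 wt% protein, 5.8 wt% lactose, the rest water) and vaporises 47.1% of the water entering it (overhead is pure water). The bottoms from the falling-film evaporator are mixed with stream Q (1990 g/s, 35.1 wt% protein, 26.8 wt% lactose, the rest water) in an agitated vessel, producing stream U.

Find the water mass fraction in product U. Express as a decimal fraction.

0.304

Vapour removed = 0.471×0.352×2280 = 378.01 g/s; concentrate = 1902 g/s.
water reaching the mixer = 424.55 (from concentrate) + 1990×0.381 = 1182.7 g/s.
Product flow = 1902 + 1990 = 3892 g/s; water fraction = 0.304.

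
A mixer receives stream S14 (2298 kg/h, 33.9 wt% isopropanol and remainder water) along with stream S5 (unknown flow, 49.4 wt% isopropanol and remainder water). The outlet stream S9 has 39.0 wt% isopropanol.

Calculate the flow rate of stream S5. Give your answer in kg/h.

1127 kg/h

Let S5 be the unknown flow. Total out = 2298 + S5.
isopropanol balance: 779.02 + 0.494·S5 = 0.390·(2298 + S5)
(0.494 − 0.390)·S5 = 0.390×2298 − 779.02 = 117.2
S5 = 117.2 / 0.104 = 1126.9 kg/h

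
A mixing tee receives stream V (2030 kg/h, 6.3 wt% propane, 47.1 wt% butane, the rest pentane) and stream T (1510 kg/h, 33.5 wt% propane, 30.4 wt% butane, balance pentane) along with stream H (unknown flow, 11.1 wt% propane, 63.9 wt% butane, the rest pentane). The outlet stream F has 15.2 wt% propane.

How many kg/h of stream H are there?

Let H be the unknown flow. Total out = 3540 + H.
propane balance: 633.74 + 0.111·H = 0.152·(3540 + H)
(0.111 − 0.152)·H = 0.152×3540 − 633.74 = -95.66
H = -95.66 / -0.041 = 2333.2 kg/h

2333 kg/h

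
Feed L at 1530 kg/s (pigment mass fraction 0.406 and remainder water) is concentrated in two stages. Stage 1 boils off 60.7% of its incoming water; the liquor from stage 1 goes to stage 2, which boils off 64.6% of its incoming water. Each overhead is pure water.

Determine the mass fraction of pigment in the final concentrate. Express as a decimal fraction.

0.831

water in feed = 1530×0.594 = 908.82 kg/s.
After stage 1: water left = (1−0.607)×908.82 = 357.17; stream total = 978.35 kg/s.
After stage 2: water left = (1−0.646)×357.17 = 126.44; final concentrate = 747.62 kg/s.
pigment fraction = 621.18/747.62 = 0.831.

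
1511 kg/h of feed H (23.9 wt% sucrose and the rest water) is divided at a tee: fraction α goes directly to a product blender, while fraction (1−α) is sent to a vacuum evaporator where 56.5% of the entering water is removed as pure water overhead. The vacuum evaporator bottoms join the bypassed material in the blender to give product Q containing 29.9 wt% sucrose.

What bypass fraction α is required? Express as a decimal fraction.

0.533

All 1511×0.239 = 361.13 kg/h of sucrose reaches Q, so Q = 361.13/0.299 = 1207.8 kg/h and vapour = 303.21 kg/h.
The evaporator receives (1−α)·1511 of feed at 0.761 water and removes 0.565 of that water:
0.565×0.761×(1−α)×1511 = 303.21
(1−α) = 303.21/649.68 = 0.4667;  α = 0.5333.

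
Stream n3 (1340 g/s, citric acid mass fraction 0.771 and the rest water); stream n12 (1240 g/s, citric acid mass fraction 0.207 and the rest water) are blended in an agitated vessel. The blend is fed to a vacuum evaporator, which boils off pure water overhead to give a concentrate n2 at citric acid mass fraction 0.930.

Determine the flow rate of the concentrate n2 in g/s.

citric acid entering = 1340×0.771 + 1240×0.207 = 1289.8 g/s.
All citric acid reports to n2, so n2 = 1289.8/0.930 = 1386.9 g/s.

1387 g/s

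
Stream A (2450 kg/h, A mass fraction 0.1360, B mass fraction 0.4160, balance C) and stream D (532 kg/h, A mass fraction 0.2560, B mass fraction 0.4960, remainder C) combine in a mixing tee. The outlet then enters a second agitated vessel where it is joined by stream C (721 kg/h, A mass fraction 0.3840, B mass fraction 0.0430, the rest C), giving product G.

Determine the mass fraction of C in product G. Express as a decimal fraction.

0.4436

Overall, product flow = 3703 kg/h.
C in = 2450×0.448 + 532×0.248 + 721×0.573 = 1642.7 kg/h.
C fraction in G = 0.4436.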